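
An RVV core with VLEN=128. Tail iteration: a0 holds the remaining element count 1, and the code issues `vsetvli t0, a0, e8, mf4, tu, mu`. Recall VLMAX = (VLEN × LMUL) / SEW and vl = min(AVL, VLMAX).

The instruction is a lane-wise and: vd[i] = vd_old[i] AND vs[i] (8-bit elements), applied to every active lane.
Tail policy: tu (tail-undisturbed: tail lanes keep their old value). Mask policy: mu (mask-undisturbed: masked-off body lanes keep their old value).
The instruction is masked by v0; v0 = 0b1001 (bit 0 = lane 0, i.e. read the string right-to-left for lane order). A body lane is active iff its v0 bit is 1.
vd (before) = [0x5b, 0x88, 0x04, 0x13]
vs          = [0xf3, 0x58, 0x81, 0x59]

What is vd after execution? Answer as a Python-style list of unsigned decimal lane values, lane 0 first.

vd = [83, 136, 4, 19]

lanes per group: 128·1/4/8 = 4
vl = min(AVL, VLMAX) = min(1, 4) = 1
  i=0: and(0x5b,0xf3) → 83
  i=1: tail/keep → 136
  i=2: tail/keep → 4
  i=3: tail/keep → 19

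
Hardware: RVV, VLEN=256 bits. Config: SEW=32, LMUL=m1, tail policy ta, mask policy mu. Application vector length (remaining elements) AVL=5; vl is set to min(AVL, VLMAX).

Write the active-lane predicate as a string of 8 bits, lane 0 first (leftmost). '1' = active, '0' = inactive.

lanes per group: 256·1/32 = 8
vl = min(AVL, VLMAX) = min(5, 8) = 5
bits (lane 0 leftmost): 11111000

predicate = 11111000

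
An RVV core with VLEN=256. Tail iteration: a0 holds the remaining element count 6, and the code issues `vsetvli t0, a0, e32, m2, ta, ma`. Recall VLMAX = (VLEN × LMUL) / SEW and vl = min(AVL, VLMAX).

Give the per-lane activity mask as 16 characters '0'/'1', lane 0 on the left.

predicate = 1111110000000000

lanes per group: 256·2/32 = 16
vl = min(AVL, VLMAX) = min(6, 16) = 6
bits (lane 0 leftmost): 1111110000000000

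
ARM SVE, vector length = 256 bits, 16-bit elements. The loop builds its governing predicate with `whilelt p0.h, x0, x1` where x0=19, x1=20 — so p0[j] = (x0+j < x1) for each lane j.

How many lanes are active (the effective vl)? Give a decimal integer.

vl = 1

256-bit reg / 16-bit elem → 16 lanes
p0[j] = (19+j < 20); true for j=0..0 → 1 lanes set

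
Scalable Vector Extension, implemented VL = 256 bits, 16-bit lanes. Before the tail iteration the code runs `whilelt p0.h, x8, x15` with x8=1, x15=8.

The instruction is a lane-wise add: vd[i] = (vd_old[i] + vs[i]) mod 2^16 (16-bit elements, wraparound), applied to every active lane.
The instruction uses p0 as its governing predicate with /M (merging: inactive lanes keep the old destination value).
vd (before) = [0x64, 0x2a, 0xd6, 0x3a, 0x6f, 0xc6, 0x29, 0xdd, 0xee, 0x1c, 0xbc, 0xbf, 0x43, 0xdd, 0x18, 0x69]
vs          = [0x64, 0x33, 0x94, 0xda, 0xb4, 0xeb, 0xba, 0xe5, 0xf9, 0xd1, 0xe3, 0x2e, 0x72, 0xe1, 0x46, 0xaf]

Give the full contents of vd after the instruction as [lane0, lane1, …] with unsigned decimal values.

vd = [200, 93, 362, 276, 291, 433, 227, 221, 238, 28, 188, 191, 67, 221, 24, 105]

256-bit reg / 16-bit elem → 16 lanes
whilelt: lane j active iff 1+j < 8 → j < 7 → 7 active
[0] add(0x64,0x64) = 0xc8
[1] add(0x2a,0x33) = 0x5d
[2] add(0xd6,0x94) = 0x16a
[3] add(0x3a,0xda) = 0x114
[4] add(0x6f,0xb4) = 0x123
[5] add(0xc6,0xeb) = 0x1b1
[6] add(0x29,0xba) = 0xe3
[7] tail/keep = 0xdd
[8] tail/keep = 0xee
[9] tail/keep = 0x1c
[10] tail/keep = 0xbc
[11] tail/keep = 0xbf
[12] tail/keep = 0x43
[13] tail/keep = 0xdd
[14] tail/keep = 0x18
[15] tail/keep = 0x69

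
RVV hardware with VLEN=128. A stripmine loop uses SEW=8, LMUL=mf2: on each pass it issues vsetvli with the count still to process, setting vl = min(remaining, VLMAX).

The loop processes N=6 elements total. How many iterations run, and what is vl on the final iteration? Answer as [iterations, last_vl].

[iterations, last_vl] = [1, 6]

VLMAX = (128 × 1/2) / 8 = 8 lanes
iterations = ceil(6/8) = 1; final-pass vl = 6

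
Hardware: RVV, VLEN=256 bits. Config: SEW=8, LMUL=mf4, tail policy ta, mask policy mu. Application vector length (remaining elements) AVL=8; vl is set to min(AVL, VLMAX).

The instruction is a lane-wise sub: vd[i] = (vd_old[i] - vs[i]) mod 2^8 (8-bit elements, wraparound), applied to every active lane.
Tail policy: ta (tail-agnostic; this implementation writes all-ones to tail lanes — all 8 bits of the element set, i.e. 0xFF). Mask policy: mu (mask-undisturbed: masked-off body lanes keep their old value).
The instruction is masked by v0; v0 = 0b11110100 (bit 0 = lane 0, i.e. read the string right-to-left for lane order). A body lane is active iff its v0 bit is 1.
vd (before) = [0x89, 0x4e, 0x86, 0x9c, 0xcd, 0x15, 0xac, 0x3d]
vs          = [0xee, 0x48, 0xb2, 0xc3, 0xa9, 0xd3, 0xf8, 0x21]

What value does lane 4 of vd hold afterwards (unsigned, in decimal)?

VLMAX = (256 × 1/4) / 8 = 8 lanes
vl = min(AVL, VLMAX) = min(8, 8) = 8
  i=0: mask-off/keep → 137
  i=1: mask-off/keep → 78
  i=2: sub(0x86,0xb2) → 212
  i=3: mask-off/keep → 156
  i=4: sub(0xcd,0xa9) → 36
  i=5: sub(0x15,0xd3) → 66
  i=6: sub(0xac,0xf8) → 180
  i=7: sub(0x3d,0x21) → 28

vd[4] = 36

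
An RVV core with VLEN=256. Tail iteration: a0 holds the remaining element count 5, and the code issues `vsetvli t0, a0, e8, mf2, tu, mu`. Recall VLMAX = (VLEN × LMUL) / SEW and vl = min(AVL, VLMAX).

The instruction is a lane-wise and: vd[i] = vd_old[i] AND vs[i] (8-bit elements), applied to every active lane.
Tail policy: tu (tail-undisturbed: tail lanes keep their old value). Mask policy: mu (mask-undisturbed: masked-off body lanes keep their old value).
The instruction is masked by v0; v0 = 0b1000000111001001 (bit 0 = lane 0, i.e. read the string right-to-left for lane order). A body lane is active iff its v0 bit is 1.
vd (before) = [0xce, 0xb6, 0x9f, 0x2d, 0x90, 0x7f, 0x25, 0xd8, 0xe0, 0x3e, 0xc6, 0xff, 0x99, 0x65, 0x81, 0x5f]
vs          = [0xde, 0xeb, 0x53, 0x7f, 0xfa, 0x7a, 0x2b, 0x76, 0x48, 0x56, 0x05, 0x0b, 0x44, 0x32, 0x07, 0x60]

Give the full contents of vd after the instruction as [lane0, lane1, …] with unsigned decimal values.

lanes per group: 256·1/2/8 = 16
vl ← min(5, 16) = 5
[0] and(0xce,0xde) = 0xce
[1] mask-off/keep = 0xb6
[2] mask-off/keep = 0x9f
[3] and(0x2d,0x7f) = 0x2d
[4] mask-off/keep = 0x90
[5] tail/keep = 0x7f
[6] tail/keep = 0x25
[7] tail/keep = 0xd8
[8] tail/keep = 0xe0
[9] tail/keep = 0x3e
[10] tail/keep = 0xc6
[11] tail/keep = 0xff
[12] tail/keep = 0x99
[13] tail/keep = 0x65
[14] tail/keep = 0x81
[15] tail/keep = 0x5f

vd = [206, 182, 159, 45, 144, 127, 37, 216, 224, 62, 198, 255, 153, 101, 129, 95]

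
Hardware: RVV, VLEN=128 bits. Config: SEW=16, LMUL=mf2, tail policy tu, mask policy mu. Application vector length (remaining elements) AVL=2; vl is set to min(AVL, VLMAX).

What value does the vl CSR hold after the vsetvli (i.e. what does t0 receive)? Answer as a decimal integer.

vl = 2

VLMAX = (128 × 1/2) / 16 = 4 lanes
AVL=2 ≤ VLMAX=4, so vl = 2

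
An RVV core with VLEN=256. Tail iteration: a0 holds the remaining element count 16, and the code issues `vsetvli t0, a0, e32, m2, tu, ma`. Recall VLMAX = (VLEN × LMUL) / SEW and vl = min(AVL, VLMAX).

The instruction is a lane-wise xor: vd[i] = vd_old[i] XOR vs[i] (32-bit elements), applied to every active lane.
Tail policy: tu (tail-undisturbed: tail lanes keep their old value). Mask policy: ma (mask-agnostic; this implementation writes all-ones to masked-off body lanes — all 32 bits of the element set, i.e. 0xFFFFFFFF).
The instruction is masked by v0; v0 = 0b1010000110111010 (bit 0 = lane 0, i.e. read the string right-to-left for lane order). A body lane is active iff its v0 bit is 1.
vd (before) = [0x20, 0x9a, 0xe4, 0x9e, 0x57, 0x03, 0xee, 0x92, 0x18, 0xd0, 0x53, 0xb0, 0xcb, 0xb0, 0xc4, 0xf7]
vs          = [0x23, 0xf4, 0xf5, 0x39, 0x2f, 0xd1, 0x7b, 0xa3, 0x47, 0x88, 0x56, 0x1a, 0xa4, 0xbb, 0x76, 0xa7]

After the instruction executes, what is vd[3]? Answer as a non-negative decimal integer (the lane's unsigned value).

vd[3] = 167

lanes per group: 256·2/32 = 16
vl ← min(16, 16) = 16
lane  0: mask-off/ones ⇒ 0xffffffff
lane  1: xor(0x9a,0xf4) ⇒ 0x6e
lane  2: mask-off/ones ⇒ 0xffffffff
lane  3: xor(0x9e,0x39) ⇒ 0xa7
lane  4: xor(0x57,0x2f) ⇒ 0x78
lane  5: xor(0x03,0xd1) ⇒ 0xd2
lane  6: mask-off/ones ⇒ 0xffffffff
lane  7: xor(0x92,0xa3) ⇒ 0x31
lane  8: xor(0x18,0x47) ⇒ 0x5f
lane  9: mask-off/ones ⇒ 0xffffffff
lane 10: mask-off/ones ⇒ 0xffffffff
lane 11: mask-off/ones ⇒ 0xffffffff
lane 12: mask-off/ones ⇒ 0xffffffff
lane 13: xor(0xb0,0xbb) ⇒ 0x0b
lane 14: mask-off/ones ⇒ 0xffffffff
lane 15: xor(0xf7,0xa7) ⇒ 0x50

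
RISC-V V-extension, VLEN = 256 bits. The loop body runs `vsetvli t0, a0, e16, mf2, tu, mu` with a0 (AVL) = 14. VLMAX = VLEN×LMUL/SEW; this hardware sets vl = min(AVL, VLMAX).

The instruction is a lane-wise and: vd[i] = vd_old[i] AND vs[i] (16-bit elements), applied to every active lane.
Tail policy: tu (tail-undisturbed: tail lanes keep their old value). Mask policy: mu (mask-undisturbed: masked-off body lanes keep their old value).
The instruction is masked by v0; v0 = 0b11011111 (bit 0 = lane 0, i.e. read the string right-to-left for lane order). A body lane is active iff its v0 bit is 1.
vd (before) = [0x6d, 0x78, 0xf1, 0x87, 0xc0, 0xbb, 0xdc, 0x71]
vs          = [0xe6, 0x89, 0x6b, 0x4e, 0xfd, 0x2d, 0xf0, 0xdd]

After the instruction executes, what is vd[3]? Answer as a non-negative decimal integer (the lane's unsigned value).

vd[3] = 6

VLMAX = VLEN×LMUL/SEW = 256×1/2/16 = 8
vl ← min(14, 8) = 8
  i=0: and(0x6d,0xe6) → 100
  i=1: and(0x78,0x89) → 8
  i=2: and(0xf1,0x6b) → 97
  i=3: and(0x87,0x4e) → 6
  i=4: and(0xc0,0xfd) → 192
  i=5: mask-off/keep → 187
  i=6: and(0xdc,0xf0) → 208
  i=7: and(0x71,0xdd) → 81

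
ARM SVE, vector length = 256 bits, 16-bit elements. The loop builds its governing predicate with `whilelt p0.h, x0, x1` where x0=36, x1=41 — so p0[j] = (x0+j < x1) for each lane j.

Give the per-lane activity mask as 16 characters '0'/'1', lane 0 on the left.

predicate = 1111100000000000

256-bit reg / 16-bit elem → 16 lanes
active while 36+j < 41, i.e. j ∈ [0,5) capped at 16 ⇒ 5
bits (lane 0 leftmost): 1111100000000000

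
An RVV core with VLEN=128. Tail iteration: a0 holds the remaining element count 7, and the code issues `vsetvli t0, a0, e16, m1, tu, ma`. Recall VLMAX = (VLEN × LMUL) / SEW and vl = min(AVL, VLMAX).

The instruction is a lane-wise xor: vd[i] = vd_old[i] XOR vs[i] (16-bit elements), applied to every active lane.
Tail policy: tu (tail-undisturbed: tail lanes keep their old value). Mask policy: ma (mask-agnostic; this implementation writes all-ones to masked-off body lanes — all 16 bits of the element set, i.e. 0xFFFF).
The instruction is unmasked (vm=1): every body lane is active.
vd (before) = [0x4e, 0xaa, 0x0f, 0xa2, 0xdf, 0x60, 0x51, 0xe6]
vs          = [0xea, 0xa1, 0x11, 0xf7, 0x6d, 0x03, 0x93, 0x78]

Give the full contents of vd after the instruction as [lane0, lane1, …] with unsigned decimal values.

vd = [164, 11, 30, 85, 178, 99, 194, 230]

VLMAX = (128 × 1) / 16 = 8 lanes
vl = min(AVL, VLMAX) = min(7, 8) = 7
lane  0: xor(0x4e,0xea) ⇒ 0xa4
lane  1: xor(0xaa,0xa1) ⇒ 0x0b
lane  2: xor(0x0f,0x11) ⇒ 0x1e
lane  3: xor(0xa2,0xf7) ⇒ 0x55
lane  4: xor(0xdf,0x6d) ⇒ 0xb2
lane  5: xor(0x60,0x03) ⇒ 0x63
lane  6: xor(0x51,0x93) ⇒ 0xc2
lane  7: tail/keep ⇒ 0xe6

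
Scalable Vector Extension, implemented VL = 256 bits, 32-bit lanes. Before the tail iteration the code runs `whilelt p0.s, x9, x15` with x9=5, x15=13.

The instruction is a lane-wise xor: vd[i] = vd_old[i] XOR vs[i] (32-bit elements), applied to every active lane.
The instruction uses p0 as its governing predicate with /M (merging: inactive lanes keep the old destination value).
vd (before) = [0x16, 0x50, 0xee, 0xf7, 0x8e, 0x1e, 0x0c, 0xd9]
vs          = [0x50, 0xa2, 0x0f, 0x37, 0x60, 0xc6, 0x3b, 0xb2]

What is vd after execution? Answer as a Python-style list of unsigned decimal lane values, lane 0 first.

register lanes = 256/32 = 8
p0[j] = (5+j < 13); true for j=0..7 → 8 lanes set
  i=0: xor(0x16,0x50) → 70
  i=1: xor(0x50,0xa2) → 242
  i=2: xor(0xee,0x0f) → 225
  i=3: xor(0xf7,0x37) → 192
  i=4: xor(0x8e,0x60) → 238
  i=5: xor(0x1e,0xc6) → 216
  i=6: xor(0x0c,0x3b) → 55
  i=7: xor(0xd9,0xb2) → 107

vd = [70, 242, 225, 192, 238, 216, 55, 107]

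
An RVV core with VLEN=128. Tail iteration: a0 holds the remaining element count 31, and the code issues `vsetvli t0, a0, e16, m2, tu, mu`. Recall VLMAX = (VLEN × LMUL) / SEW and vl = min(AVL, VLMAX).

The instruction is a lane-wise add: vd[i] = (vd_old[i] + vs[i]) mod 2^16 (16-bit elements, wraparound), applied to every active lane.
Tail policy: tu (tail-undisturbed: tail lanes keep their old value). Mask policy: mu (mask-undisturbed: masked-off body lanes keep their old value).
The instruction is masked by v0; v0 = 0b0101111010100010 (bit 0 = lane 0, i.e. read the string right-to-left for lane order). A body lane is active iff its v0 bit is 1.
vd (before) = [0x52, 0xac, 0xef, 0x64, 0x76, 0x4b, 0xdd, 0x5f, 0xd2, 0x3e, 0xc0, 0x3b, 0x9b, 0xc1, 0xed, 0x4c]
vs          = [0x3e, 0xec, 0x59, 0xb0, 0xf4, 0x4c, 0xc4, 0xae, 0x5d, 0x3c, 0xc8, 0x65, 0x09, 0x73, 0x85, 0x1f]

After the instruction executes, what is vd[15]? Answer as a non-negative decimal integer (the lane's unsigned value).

vd[15] = 76

VLMAX = (128 × 2) / 16 = 16 lanes
vl = min(AVL, VLMAX) = min(31, 16) = 16
  i=0: mask-off/keep → 82
  i=1: add(0xac,0xec) → 408
  i=2: mask-off/keep → 239
  i=3: mask-off/keep → 100
  i=4: mask-off/keep → 118
  i=5: add(0x4b,0x4c) → 151
  i=6: mask-off/keep → 221
  i=7: add(0x5f,0xae) → 269
  i=8: mask-off/keep → 210
  i=9: add(0x3e,0x3c) → 122
  i=10: add(0xc0,0xc8) → 392
  i=11: add(0x3b,0x65) → 160
  i=12: add(0x9b,0x09) → 164
  i=13: mask-off/keep → 193
  i=14: add(0xed,0x85) → 370
  i=15: mask-off/keep → 76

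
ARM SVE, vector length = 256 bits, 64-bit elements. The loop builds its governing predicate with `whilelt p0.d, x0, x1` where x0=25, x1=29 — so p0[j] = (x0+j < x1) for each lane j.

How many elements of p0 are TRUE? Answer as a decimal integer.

vl = 4

256-bit reg / 64-bit elem → 4 lanes
p0[j] = (25+j < 29); true for j=0..3 → 4 lanes set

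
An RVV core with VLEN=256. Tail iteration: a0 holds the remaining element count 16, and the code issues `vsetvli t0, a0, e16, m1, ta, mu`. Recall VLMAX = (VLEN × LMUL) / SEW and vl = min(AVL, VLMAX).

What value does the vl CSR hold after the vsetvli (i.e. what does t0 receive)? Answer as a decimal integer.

VLMAX = VLEN×LMUL/SEW = 256×1/16 = 16
vl = min(AVL, VLMAX) = min(16, 16) = 16

vl = 16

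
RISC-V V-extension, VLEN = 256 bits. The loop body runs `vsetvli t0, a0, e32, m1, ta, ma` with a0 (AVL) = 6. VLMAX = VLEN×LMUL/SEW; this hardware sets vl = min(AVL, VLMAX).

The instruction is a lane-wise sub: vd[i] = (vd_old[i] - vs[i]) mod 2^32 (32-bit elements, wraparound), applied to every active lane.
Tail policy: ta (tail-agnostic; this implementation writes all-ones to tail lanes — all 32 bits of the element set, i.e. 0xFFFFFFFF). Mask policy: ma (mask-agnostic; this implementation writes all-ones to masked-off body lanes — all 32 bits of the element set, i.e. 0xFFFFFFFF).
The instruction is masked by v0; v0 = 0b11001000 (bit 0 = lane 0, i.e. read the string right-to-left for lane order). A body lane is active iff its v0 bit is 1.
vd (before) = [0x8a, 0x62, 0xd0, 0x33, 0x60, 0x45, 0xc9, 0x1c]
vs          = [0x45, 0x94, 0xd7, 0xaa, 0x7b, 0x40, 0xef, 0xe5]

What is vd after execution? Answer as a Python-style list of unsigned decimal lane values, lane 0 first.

lanes per group: 256·1/32 = 8
AVL=6 ≤ VLMAX=8, so vl = 6
  i=0: mask-off/ones → 4294967295
  i=1: mask-off/ones → 4294967295
  i=2: mask-off/ones → 4294967295
  i=3: sub(0x33,0xaa) → 4294967177
  i=4: mask-off/ones → 4294967295
  i=5: mask-off/ones → 4294967295
  i=6: tail/ones → 4294967295
  i=7: tail/ones → 4294967295

vd = [4294967295, 4294967295, 4294967295, 4294967177, 4294967295, 4294967295, 4294967295, 4294967295]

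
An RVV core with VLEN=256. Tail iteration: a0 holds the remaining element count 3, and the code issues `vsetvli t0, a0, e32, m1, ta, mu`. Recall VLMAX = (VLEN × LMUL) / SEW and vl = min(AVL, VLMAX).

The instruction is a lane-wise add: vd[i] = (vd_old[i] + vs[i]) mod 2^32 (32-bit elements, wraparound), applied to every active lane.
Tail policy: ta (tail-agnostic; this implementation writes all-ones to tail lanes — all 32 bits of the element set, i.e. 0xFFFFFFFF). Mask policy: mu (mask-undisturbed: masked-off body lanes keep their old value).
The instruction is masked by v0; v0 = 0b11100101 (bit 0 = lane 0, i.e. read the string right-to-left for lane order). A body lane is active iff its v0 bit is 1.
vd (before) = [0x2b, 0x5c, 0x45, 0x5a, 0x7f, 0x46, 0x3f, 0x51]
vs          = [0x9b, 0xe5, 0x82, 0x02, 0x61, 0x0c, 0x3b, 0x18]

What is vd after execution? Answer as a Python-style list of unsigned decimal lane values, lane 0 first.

VLMAX = VLEN×LMUL/SEW = 256×1/32 = 8
vl = min(AVL, VLMAX) = min(3, 8) = 3
lane  0: add(0x2b,0x9b) ⇒ 0xc6
lane  1: mask-off/keep ⇒ 0x5c
lane  2: add(0x45,0x82) ⇒ 0xc7
lane  3: tail/ones ⇒ 0xffffffff
lane  4: tail/ones ⇒ 0xffffffff
lane  5: tail/ones ⇒ 0xffffffff
lane  6: tail/ones ⇒ 0xffffffff
lane  7: tail/ones ⇒ 0xffffffff

vd = [198, 92, 199, 4294967295, 4294967295, 4294967295, 4294967295, 4294967295]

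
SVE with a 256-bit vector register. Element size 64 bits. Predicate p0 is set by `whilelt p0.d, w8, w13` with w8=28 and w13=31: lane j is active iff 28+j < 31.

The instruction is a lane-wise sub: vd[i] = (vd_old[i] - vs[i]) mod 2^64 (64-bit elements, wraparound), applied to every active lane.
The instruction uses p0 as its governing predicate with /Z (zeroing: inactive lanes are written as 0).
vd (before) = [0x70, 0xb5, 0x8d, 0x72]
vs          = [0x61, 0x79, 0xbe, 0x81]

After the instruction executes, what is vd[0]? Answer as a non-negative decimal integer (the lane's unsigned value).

256-bit reg / 64-bit elem → 4 lanes
whilelt: lane j active iff 28+j < 31 → j < 3 → 3 active
[0] sub(0x70,0x61) = 0x0f
[1] sub(0xb5,0x79) = 0x3c
[2] sub(0x8d,0xbe) = 0xffffffffffffffcf
[3] tail/zero = 0x00

vd[0] = 15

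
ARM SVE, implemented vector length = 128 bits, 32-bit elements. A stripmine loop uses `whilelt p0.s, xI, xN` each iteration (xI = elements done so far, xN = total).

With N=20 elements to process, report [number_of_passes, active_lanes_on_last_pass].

[iterations, last_vl] = [5, 4]

lane count: 128 div 32 = 4
iterations = ceil(20/4) = 5; final-pass vl = 4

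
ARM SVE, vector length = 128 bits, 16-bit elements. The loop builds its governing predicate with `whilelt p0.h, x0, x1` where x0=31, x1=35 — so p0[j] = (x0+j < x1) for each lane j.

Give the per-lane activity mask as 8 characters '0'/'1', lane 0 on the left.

predicate = 11110000

lane count: 128 div 16 = 8
whilelt: lane j active iff 31+j < 35 → j < 4 → 4 active
bits (lane 0 leftmost): 11110000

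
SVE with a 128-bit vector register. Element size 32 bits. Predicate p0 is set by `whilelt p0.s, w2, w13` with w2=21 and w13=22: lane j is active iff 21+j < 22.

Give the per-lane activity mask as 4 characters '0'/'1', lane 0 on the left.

predicate = 1000

lane count: 128 div 32 = 4
whilelt: lane j active iff 21+j < 22 → j < 1 → 1 active
bits (lane 0 leftmost): 1000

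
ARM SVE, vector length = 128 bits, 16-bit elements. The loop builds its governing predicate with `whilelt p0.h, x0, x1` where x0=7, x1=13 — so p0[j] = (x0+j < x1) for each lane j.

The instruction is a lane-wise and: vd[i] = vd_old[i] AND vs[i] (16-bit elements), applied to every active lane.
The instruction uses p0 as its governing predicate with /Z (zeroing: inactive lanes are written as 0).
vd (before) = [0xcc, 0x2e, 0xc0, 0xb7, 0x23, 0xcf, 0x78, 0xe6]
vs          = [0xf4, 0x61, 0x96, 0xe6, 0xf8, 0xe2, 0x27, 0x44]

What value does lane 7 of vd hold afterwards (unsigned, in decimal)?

vd[7] = 0

register lanes = 128/16 = 8
p0[j] = (7+j < 13); true for j=0..5 → 6 lanes set
  i=0: and(0xcc,0xf4) → 196
  i=1: and(0x2e,0x61) → 32
  i=2: and(0xc0,0x96) → 128
  i=3: and(0xb7,0xe6) → 166
  i=4: and(0x23,0xf8) → 32
  i=5: and(0xcf,0xe2) → 194
  i=6: tail/zero → 0
  i=7: tail/zero → 0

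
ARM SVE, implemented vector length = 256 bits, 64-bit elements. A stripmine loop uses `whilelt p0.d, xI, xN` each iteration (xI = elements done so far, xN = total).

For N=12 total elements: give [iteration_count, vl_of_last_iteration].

256-bit reg / 64-bit elem → 4 lanes
iterations = ceil(12/4) = 3; final-pass vl = 4

[iterations, last_vl] = [3, 4]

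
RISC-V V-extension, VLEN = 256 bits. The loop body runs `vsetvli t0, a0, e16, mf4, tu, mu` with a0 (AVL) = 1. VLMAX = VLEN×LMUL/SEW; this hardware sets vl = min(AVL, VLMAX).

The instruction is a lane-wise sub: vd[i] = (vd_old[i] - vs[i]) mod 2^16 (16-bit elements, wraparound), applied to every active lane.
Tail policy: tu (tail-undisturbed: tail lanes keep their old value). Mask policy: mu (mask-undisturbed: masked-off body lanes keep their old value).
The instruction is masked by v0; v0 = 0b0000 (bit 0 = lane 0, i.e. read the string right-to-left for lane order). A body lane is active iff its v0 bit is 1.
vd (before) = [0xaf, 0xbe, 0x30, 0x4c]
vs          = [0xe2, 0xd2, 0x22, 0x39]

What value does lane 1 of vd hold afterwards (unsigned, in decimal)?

VLMAX = (256 × 1/4) / 16 = 4 lanes
vl = min(AVL, VLMAX) = min(1, 4) = 1
vd[0] mask-off/keep -> 0xaf
vd[1] tail/keep -> 0xbe
vd[2] tail/keep -> 0x30
vd[3] tail/keep -> 0x4c

vd[1] = 190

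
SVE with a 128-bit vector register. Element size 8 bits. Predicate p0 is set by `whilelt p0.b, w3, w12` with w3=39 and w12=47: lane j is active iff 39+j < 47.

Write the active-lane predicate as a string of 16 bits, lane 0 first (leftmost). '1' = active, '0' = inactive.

predicate = 1111111100000000

register lanes = 128/8 = 16
active while 39+j < 47, i.e. j ∈ [0,8) capped at 16 ⇒ 8
bits (lane 0 leftmost): 1111111100000000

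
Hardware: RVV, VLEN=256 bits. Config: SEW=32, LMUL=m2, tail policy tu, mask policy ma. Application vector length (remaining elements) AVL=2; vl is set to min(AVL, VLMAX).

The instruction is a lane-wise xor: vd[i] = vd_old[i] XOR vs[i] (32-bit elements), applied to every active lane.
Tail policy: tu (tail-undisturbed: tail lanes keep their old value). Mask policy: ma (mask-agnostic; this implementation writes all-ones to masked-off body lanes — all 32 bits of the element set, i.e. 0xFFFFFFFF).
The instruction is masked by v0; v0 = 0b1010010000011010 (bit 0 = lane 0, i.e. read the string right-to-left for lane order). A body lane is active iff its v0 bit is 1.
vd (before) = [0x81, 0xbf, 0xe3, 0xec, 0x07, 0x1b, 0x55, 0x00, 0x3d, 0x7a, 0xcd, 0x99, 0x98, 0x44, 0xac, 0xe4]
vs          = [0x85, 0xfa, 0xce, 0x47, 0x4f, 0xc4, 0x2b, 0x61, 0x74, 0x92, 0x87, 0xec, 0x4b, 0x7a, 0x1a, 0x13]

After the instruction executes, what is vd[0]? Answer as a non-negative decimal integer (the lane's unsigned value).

vd[0] = 4294967295

VLMAX = (256 × 2) / 32 = 16 lanes
vl = min(AVL, VLMAX) = min(2, 16) = 2
lane  0: mask-off/ones ⇒ 0xffffffff
lane  1: xor(0xbf,0xfa) ⇒ 0x45
lane  2: tail/keep ⇒ 0xe3
lane  3: tail/keep ⇒ 0xec
lane  4: tail/keep ⇒ 0x07
lane  5: tail/keep ⇒ 0x1b
lane  6: tail/keep ⇒ 0x55
lane  7: tail/keep ⇒ 0x00
lane  8: tail/keep ⇒ 0x3d
lane  9: tail/keep ⇒ 0x7a
lane 10: tail/keep ⇒ 0xcd
lane 11: tail/keep ⇒ 0x99
lane 12: tail/keep ⇒ 0x98
lane 13: tail/keep ⇒ 0x44
lane 14: tail/keep ⇒ 0xac
lane 15: tail/keep ⇒ 0xe4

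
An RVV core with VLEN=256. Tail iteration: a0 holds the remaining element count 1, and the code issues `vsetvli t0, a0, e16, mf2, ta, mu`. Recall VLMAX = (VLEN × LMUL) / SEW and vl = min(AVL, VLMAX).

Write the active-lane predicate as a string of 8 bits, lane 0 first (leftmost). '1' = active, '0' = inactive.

predicate = 10000000

VLMAX = (256 × 1/2) / 16 = 8 lanes
vl = min(AVL, VLMAX) = min(1, 8) = 1
bits (lane 0 leftmost): 10000000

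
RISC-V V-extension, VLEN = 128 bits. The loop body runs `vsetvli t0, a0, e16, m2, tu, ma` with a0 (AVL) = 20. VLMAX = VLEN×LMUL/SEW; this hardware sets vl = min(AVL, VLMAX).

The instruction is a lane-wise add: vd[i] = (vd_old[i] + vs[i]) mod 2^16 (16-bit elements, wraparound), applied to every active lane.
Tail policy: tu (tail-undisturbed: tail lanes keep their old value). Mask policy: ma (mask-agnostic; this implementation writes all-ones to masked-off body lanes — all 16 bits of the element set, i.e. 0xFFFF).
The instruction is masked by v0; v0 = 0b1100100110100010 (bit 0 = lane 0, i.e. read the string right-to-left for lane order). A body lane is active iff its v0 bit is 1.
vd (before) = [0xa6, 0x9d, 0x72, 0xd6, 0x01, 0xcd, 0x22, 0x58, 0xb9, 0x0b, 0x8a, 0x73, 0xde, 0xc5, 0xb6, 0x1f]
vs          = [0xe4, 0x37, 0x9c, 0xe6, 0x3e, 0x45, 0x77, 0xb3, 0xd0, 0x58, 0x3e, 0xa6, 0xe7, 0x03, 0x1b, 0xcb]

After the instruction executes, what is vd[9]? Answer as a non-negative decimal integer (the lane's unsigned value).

VLMAX = VLEN×LMUL/SEW = 128×2/16 = 16
vl = min(AVL, VLMAX) = min(20, 16) = 16
  i=0: mask-off/ones → 65535
  i=1: add(0x9d,0x37) → 212
  i=2: mask-off/ones → 65535
  i=3: mask-off/ones → 65535
  i=4: mask-off/ones → 65535
  i=5: add(0xcd,0x45) → 274
  i=6: mask-off/ones → 65535
  i=7: add(0x58,0xb3) → 267
  i=8: add(0xb9,0xd0) → 393
  i=9: mask-off/ones → 65535
  i=10: mask-off/ones → 65535
  i=11: add(0x73,0xa6) → 281
  i=12: mask-off/ones → 65535
  i=13: mask-off/ones → 65535
  i=14: add(0xb6,0x1b) → 209
  i=15: add(0x1f,0xcb) → 234

vd[9] = 65535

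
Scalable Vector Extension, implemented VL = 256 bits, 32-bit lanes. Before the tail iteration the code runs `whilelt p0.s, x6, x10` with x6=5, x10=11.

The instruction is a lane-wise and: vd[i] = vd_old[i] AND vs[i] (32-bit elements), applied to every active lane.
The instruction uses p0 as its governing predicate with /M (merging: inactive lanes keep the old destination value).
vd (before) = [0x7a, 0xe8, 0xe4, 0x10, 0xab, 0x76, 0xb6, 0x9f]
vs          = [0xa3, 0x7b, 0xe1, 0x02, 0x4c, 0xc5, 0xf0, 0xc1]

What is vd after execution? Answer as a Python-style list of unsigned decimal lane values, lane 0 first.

256-bit reg / 32-bit elem → 8 lanes
active while 5+j < 11, i.e. j ∈ [0,6) capped at 8 ⇒ 6
[0] and(0x7a,0xa3) = 0x22
[1] and(0xe8,0x7b) = 0x68
[2] and(0xe4,0xe1) = 0xe0
[3] and(0x10,0x02) = 0x00
[4] and(0xab,0x4c) = 0x08
[5] and(0x76,0xc5) = 0x44
[6] tail/keep = 0xb6
[7] tail/keep = 0x9f

vd = [34, 104, 224, 0, 8, 68, 182, 159]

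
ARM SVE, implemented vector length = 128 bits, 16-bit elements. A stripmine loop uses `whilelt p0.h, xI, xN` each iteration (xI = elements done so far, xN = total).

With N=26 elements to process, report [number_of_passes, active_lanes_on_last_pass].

lane count: 128 div 16 = 8
26 elements at 8/iter → 4 passes, remainder 2 on the last

[iterations, last_vl] = [4, 2]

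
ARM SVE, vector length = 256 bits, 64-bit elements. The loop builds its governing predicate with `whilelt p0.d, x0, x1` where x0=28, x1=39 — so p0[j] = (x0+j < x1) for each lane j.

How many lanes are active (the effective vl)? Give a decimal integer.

vl = 4

lane count: 256 div 64 = 4
p0[j] = (28+j < 39); true for j=0..3 → 4 lanes set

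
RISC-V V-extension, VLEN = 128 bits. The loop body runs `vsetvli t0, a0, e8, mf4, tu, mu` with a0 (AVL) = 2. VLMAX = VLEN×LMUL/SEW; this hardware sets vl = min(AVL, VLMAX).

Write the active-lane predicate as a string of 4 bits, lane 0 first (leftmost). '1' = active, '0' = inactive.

predicate = 1100

VLMAX = (128 × 1/4) / 8 = 4 lanes
AVL=2 ≤ VLMAX=4, so vl = 2
bits (lane 0 leftmost): 1100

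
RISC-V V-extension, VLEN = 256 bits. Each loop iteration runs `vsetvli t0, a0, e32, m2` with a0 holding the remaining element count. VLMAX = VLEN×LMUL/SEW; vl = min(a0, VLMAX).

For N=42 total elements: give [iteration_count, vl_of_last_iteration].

[iterations, last_vl] = [3, 10]

VLMAX = VLEN×LMUL/SEW = 256×2/32 = 16
42 elements at 16/iter → 3 passes, remainder 10 on the last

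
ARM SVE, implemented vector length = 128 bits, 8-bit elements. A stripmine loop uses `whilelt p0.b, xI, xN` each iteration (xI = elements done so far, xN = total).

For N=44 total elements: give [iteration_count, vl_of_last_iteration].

[iterations, last_vl] = [3, 12]

register lanes = 128/8 = 16
44 elements at 16/iter → 3 passes, remainder 12 on the last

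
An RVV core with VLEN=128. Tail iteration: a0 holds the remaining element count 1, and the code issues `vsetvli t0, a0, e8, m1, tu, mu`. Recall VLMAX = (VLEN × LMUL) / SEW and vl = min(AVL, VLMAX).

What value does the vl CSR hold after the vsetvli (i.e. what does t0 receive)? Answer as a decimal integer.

vl = 1

VLMAX = VLEN×LMUL/SEW = 128×1/8 = 16
vl = min(AVL, VLMAX) = min(1, 16) = 1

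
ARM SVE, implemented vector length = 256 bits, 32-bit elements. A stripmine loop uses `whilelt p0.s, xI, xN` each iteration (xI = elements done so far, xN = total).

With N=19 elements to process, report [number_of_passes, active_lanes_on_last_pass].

register lanes = 256/32 = 8
N=19: ⌈19/8⌉ = 3 iters; last vl = 19 − 2×8 = 3

[iterations, last_vl] = [3, 3]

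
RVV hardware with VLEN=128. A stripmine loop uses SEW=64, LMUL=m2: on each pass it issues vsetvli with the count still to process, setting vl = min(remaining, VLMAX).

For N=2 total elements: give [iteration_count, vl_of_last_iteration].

[iterations, last_vl] = [1, 2]

VLMAX = VLEN×LMUL/SEW = 128×2/64 = 4
iterations = ceil(2/4) = 1; final-pass vl = 2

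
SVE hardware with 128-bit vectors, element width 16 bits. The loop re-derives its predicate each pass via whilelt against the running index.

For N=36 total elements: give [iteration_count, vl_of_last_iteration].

128-bit reg / 16-bit elem → 8 lanes
N=36: ⌈36/8⌉ = 5 iters; last vl = 36 − 4×8 = 4

[iterations, last_vl] = [5, 4]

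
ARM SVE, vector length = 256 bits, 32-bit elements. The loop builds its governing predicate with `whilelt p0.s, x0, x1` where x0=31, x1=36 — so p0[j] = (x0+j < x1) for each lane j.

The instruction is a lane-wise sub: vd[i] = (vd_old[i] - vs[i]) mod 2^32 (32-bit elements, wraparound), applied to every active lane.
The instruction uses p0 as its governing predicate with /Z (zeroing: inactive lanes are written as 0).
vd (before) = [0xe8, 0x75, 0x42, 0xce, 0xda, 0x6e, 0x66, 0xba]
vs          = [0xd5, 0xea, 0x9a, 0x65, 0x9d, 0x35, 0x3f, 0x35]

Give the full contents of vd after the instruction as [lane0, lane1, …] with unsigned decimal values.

vd = [19, 4294967179, 4294967208, 105, 61, 0, 0, 0]

256-bit reg / 32-bit elem → 8 lanes
p0[j] = (31+j < 36); true for j=0..4 → 5 lanes set
vd[0] sub(0xe8,0xd5) -> 0x13
vd[1] sub(0x75,0xea) -> 0xffffff8b
vd[2] sub(0x42,0x9a) -> 0xffffffa8
vd[3] sub(0xce,0x65) -> 0x69
vd[4] sub(0xda,0x9d) -> 0x3d
vd[5] tail/zero -> 0x00
vd[6] tail/zero -> 0x00
vd[7] tail/zero -> 0x00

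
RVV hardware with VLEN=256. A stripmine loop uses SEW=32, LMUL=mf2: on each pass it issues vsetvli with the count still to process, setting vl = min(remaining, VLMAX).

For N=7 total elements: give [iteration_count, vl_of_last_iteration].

[iterations, last_vl] = [2, 3]

VLMAX = VLEN×LMUL/SEW = 256×1/2/32 = 4
iterations = ceil(7/4) = 2; final-pass vl = 3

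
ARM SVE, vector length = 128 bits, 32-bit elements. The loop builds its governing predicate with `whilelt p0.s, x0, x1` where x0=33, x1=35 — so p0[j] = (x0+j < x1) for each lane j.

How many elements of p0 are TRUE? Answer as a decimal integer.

vl = 2

register lanes = 128/32 = 4
whilelt: lane j active iff 33+j < 35 → j < 2 → 2 active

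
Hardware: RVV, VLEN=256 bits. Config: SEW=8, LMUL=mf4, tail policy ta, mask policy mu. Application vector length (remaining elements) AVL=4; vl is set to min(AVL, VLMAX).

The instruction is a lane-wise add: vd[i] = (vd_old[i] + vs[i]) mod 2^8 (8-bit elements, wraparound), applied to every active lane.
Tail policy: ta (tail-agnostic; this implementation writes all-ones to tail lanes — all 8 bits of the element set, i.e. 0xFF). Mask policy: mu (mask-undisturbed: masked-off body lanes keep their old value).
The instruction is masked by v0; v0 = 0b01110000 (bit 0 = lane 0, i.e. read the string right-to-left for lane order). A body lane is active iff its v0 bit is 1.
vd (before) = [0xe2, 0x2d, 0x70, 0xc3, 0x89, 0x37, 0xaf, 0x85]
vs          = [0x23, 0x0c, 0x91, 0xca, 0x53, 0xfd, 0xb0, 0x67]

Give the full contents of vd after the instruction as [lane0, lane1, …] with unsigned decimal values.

VLMAX = (256 × 1/4) / 8 = 8 lanes
vl ← min(4, 8) = 4
  i=0: mask-off/keep → 226
  i=1: mask-off/keep → 45
  i=2: mask-off/keep → 112
  i=3: mask-off/keep → 195
  i=4: tail/ones → 255
  i=5: tail/ones → 255
  i=6: tail/ones → 255
  i=7: tail/ones → 255

vd = [226, 45, 112, 195, 255, 255, 255, 255]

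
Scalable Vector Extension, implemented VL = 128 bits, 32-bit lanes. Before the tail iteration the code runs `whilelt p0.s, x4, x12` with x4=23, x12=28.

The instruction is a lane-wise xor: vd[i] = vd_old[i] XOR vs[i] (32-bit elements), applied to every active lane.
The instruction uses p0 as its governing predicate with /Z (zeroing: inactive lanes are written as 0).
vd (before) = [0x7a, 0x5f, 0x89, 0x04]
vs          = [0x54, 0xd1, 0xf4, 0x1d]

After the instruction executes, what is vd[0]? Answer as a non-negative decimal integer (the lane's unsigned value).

register lanes = 128/32 = 4
whilelt: lane j active iff 23+j < 28 → j < 5 → 4 active
lane  0: xor(0x7a,0x54) ⇒ 0x2e
lane  1: xor(0x5f,0xd1) ⇒ 0x8e
lane  2: xor(0x89,0xf4) ⇒ 0x7d
lane  3: xor(0x04,0x1d) ⇒ 0x19

vd[0] = 46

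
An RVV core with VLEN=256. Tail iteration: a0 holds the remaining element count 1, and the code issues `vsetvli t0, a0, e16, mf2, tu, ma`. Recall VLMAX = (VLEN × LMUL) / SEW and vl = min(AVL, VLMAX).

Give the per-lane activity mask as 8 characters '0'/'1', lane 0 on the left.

VLMAX = VLEN×LMUL/SEW = 256×1/2/16 = 8
vl ← min(1, 8) = 1
bits (lane 0 leftmost): 10000000

predicate = 10000000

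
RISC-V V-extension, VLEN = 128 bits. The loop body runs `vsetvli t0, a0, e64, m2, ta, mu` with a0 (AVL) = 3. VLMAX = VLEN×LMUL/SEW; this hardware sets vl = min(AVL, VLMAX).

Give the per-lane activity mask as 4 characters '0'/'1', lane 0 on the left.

predicate = 1110

lanes per group: 128·2/64 = 4
vl ← min(3, 4) = 3
bits (lane 0 leftmost): 1110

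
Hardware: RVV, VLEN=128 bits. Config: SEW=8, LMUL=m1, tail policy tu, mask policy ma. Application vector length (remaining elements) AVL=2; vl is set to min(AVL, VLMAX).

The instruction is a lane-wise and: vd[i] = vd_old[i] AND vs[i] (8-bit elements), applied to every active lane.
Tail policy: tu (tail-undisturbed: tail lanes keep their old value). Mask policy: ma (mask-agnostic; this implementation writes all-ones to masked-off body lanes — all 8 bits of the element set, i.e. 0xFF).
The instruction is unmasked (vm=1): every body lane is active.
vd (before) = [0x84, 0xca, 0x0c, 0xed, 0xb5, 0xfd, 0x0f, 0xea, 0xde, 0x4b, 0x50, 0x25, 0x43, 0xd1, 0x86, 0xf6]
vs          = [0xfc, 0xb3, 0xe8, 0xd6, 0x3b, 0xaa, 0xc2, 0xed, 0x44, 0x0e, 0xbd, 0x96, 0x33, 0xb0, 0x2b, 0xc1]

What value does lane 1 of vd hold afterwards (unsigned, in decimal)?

VLMAX = (128 × 1) / 8 = 16 lanes
AVL=2 ≤ VLMAX=16, so vl = 2
lane  0: and(0x84,0xfc) ⇒ 0x84
lane  1: and(0xca,0xb3) ⇒ 0x82
lane  2: tail/keep ⇒ 0x0c
lane  3: tail/keep ⇒ 0xed
lane  4: tail/keep ⇒ 0xb5
lane  5: tail/keep ⇒ 0xfd
lane  6: tail/keep ⇒ 0x0f
lane  7: tail/keep ⇒ 0xea
lane  8: tail/keep ⇒ 0xde
lane  9: tail/keep ⇒ 0x4b
lane 10: tail/keep ⇒ 0x50
lane 11: tail/keep ⇒ 0x25
lane 12: tail/keep ⇒ 0x43
lane 13: tail/keep ⇒ 0xd1
lane 14: tail/keep ⇒ 0x86
lane 15: tail/keep ⇒ 0xf6

vd[1] = 130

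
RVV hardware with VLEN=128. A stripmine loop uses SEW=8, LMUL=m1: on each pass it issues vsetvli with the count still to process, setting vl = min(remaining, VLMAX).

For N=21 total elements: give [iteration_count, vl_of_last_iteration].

[iterations, last_vl] = [2, 5]

VLMAX = VLEN×LMUL/SEW = 128×1/8 = 16
21 elements at 16/iter → 2 passes, remainder 5 on the last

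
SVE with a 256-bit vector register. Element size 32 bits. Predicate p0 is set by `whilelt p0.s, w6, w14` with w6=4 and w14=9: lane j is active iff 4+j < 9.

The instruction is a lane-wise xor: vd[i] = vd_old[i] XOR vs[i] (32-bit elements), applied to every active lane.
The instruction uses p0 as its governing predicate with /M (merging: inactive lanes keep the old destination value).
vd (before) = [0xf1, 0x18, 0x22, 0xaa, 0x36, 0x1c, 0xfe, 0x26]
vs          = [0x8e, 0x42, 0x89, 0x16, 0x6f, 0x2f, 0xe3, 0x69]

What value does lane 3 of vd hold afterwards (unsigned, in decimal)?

lane count: 256 div 32 = 8
active while 4+j < 9, i.e. j ∈ [0,5) capped at 8 ⇒ 5
vd[0] xor(0xf1,0x8e) -> 0x7f
vd[1] xor(0x18,0x42) -> 0x5a
vd[2] xor(0x22,0x89) -> 0xab
vd[3] xor(0xaa,0x16) -> 0xbc
vd[4] xor(0x36,0x6f) -> 0x59
vd[5] tail/keep -> 0x1c
vd[6] tail/keep -> 0xfe
vd[7] tail/keep -> 0x26

vd[3] = 188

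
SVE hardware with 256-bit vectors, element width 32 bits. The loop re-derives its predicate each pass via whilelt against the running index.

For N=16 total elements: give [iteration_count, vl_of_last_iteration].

[iterations, last_vl] = [2, 8]

lane count: 256 div 32 = 8
N=16: ⌈16/8⌉ = 2 iters; last vl = 16 − 1×8 = 8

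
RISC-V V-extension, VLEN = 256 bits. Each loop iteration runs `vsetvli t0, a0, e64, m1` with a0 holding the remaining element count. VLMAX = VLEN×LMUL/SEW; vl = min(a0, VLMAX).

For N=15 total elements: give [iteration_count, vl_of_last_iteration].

[iterations, last_vl] = [4, 3]

lanes per group: 256·1/64 = 4
15 elements at 4/iter → 4 passes, remainder 3 on the last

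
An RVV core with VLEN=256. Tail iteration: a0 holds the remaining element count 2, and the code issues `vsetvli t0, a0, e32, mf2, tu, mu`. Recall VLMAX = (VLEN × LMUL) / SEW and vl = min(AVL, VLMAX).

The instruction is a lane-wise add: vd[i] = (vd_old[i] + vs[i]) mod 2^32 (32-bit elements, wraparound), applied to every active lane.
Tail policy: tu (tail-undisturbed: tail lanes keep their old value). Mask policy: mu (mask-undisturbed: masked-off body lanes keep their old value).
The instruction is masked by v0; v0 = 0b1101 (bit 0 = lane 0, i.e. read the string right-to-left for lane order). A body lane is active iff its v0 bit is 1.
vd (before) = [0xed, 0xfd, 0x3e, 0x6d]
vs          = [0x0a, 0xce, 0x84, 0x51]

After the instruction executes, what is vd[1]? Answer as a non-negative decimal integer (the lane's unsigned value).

lanes per group: 256·1/2/32 = 4
AVL=2 ≤ VLMAX=4, so vl = 2
vd[0] add(0xed,0x0a) -> 0xf7
vd[1] mask-off/keep -> 0xfd
vd[2] tail/keep -> 0x3e
vd[3] tail/keep -> 0x6d

vd[1] = 253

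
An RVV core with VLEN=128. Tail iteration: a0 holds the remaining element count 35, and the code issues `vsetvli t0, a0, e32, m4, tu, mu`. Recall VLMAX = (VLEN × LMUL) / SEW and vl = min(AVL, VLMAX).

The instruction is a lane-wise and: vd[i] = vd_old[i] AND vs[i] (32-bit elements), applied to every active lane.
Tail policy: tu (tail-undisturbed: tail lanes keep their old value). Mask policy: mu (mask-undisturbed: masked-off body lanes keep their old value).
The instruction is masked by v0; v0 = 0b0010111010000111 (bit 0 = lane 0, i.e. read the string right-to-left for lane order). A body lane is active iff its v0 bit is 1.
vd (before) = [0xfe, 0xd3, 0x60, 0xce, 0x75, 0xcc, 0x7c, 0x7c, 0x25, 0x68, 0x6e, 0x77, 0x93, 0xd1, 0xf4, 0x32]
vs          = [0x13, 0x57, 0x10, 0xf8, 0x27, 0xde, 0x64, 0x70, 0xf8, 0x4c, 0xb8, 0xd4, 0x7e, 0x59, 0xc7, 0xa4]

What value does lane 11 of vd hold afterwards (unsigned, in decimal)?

VLMAX = VLEN×LMUL/SEW = 128×4/32 = 16
AVL=35 > VLMAX=16, so vl = 16
vd[0] and(0xfe,0x13) -> 0x12
vd[1] and(0xd3,0x57) -> 0x53
vd[2] and(0x60,0x10) -> 0x00
vd[3] mask-off/keep -> 0xce
vd[4] mask-off/keep -> 0x75
vd[5] mask-off/keep -> 0xcc
vd[6] mask-off/keep -> 0x7c
vd[7] and(0x7c,0x70) -> 0x70
vd[8] mask-off/keep -> 0x25
vd[9] and(0x68,0x4c) -> 0x48
vd[10] and(0x6e,0xb8) -> 0x28
vd[11] and(0x77,0xd4) -> 0x54
vd[12] mask-off/keep -> 0x93
vd[13] and(0xd1,0x59) -> 0x51
vd[14] mask-off/keep -> 0xf4
vd[15] mask-off/keep -> 0x32

vd[11] = 84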